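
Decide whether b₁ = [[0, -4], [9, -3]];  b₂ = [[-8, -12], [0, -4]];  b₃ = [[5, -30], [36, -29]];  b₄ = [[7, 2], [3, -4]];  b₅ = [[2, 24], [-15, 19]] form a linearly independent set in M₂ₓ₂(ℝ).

Take coordinates with respect to the standard basis {E₁₁, E₁₂, E₂₁, E₂₂}.
There are 5 vectors in a 4-dimensional space, so they cannot be linearly independent.

linearly dependent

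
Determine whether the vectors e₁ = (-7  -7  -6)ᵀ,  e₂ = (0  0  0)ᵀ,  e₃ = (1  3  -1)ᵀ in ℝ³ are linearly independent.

linearly dependent

One of the vectors is the zero vector, so the set is linearly dependent.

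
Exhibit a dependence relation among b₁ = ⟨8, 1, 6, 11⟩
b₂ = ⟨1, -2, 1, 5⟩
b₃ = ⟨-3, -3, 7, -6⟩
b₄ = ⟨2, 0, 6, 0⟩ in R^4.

b₁ - b₂ + b₃ - 2b₄ = 0

Write the vectors as columns of a matrix and find a nonzero vector in its null space.
The free variable yields coefficients (1, -1, 1, -2) (any nonzero multiple also works).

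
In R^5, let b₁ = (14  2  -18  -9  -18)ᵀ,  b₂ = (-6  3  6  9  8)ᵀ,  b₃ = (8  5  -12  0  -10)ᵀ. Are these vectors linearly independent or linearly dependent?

linearly dependent

Place the vectors as rows of a 3×5 matrix and reduce to echelon form.
The reduction yields 2 nonzero rows, so the rank is 2.
Since rank 2 < 3, the set is linearly dependent.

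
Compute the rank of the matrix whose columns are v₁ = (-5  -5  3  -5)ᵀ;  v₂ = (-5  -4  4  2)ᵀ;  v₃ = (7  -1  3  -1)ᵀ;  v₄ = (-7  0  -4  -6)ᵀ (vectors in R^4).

Apply Gaussian elimination to the matrix whose rows are v₁, v₂, v₃, v₄.
There are 3 pivot columns, so rank = 3.

3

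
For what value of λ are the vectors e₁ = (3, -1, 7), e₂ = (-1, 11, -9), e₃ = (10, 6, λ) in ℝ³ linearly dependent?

λ = 35/2

The vectors are dependent exactly when the determinant of the matrix with rows e₁, e₂, e₃ vanishes.
Cofactor expansion gives det = 32*λ - 560.
Setting this to zero gives λ = 35/2.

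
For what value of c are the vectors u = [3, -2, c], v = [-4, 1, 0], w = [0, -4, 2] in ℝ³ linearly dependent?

c = 5/8

Dependence holds iff the 3×3 matrix [u v w] is singular.
Expanding, det = 16*c - 10.
Solving 16*c - 10 = 0 yields c = 5/8.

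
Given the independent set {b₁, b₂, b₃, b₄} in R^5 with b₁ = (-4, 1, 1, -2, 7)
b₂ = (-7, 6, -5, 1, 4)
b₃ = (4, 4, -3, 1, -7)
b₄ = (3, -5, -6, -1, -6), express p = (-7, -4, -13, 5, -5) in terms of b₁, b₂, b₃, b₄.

p = -3b₁ + 2b₂ - 2b₃ + b₄

Solve the system with b₁, b₂, b₃, b₄ as columns and p as the right-hand side.
The system has the unique solution (α₁, …, α₄) = (-3, 2, -2, 1).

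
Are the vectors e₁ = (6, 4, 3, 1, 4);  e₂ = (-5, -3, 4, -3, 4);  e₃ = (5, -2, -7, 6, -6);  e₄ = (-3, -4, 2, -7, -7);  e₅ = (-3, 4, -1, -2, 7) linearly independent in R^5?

linearly independent

Form the 5×5 matrix with these as columns; its determinant is -9900.
A nonzero determinant means the columns are linearly independent.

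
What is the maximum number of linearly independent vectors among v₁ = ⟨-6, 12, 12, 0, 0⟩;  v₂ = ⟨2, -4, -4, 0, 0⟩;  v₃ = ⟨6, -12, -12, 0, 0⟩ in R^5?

Apply Gaussian elimination to the matrix whose rows are v₁, v₂, v₃.
The echelon form has 1 nonzero row, so the rank is 1.

1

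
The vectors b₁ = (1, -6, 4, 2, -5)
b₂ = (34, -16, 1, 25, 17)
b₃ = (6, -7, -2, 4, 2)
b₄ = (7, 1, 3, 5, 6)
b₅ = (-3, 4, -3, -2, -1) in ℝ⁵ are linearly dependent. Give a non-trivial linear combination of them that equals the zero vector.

b₁ - b₂ + 3b₃ + 3b₄ + 2b₅ = 0

Set up α₁b₁ + … + α₅b₅ = 0 and solve the homogeneous system.
One solution (up to scaling) is (1, -1, 3, 3, 2).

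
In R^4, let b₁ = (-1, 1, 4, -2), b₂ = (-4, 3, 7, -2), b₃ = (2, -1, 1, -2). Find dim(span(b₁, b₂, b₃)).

2

Row-reduce the 3×4 matrix with these as rows.
Exactly 2 pivots survive; hence the rank is 2.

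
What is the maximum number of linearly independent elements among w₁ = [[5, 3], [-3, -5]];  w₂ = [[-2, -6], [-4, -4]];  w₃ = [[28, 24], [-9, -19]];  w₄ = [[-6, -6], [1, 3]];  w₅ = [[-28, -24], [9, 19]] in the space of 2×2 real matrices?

Represent each element by its coordinate vector in ℝ⁴.
Form the matrix with w₁, w₂, w₃, w₄, w₅ as columns and reduce.
There are 2 pivot columns, so rank = 2.
(With 5 elements in a 4-dimensional space the rank is at most 4.)

2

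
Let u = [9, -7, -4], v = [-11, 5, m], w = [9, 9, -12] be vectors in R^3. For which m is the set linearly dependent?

m = 20/3

The vectors are dependent exactly when the determinant of the matrix with rows u, v, w vanishes.
The determinant works out to 960 - 144*m.
This vanishes exactly when m = 20/3.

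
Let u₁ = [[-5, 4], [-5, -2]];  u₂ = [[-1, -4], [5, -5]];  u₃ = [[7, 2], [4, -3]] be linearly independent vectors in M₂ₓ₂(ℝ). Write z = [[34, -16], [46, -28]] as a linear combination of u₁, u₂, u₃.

Take coordinate vectors relative to {E₁₁, E₁₂, E₂₁, E₂₂}.
Set up the augmented matrix [u₁ | u₂ | u₃ | z] and row-reduce.
The system has the unique solution (a₁, a₂, a₃) = (-2, 4, 4).

z = -2u₁ + 4u₂ + 4u₃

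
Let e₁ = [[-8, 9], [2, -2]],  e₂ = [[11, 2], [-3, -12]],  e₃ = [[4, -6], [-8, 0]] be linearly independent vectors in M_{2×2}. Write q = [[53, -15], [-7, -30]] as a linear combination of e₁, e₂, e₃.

Work in coordinates with respect to the standard basis {E₁₁, E₁₂, E₂₁, E₂₂}.
Write q = α₁e₁ + … + α₃e₃ and equate components.
Row-reducing the augmented matrix gives the unique coefficients (α₁, α₂, α₃) = (-3, 3, -1).

q = -3e₁ + 3e₂ - e₃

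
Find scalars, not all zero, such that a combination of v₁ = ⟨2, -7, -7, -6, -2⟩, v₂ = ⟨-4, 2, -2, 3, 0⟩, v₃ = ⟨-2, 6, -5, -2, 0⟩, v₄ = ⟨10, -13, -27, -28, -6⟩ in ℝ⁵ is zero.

3v₁ - 2v₂ + 2v₃ - v₄ = 0

Solve the homogeneous system with v₁, v₂, v₃, v₄ as columns by row-reducing the coefficient matrix.
The free variable yields coefficients (3, -2, 2, -1) (any nonzero multiple also works).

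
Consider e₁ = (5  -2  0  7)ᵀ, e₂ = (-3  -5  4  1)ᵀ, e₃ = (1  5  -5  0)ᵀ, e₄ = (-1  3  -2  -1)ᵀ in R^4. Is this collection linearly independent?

Place the vectors as rows of a 4×4 matrix and reduce to echelon form.
The reduction yields 4 nonzero rows, so the rank is 4.
Since rank = 4 (the number of vectors), the set is linearly independent.

linearly independent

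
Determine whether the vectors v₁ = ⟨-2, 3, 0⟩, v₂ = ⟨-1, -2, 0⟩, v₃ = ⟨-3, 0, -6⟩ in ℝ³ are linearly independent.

linearly independent

The matrix [v₁|v₂|v₃] has determinant -42.
A nonzero determinant means the columns are linearly independent.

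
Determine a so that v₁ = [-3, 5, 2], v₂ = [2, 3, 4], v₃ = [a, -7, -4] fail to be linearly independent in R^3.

a = 18/7

The set is linearly dependent precisely when det[v₁; v₂; v₃] = 0.
Expanding, det = 14*a - 36.
This vanishes exactly when a = 18/7.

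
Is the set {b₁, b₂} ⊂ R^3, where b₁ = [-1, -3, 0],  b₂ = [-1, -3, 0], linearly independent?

Two of the vectors are equal, giving an immediate dependence.

linearly dependent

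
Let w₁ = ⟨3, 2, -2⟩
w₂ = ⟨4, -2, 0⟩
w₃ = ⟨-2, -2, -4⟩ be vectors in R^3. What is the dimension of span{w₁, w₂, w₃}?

Row-reduce the 3×3 matrix with these as rows.
Exactly 3 pivots survive; hence the rank is 3.

dim = 3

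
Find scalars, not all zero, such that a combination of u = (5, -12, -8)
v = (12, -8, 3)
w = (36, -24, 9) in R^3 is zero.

3v - w = 0

Set up α₁u + … + α₃w = 0 and solve the homogeneous system.
The free variable yields coefficients (0, 3, -1) (any nonzero multiple also works).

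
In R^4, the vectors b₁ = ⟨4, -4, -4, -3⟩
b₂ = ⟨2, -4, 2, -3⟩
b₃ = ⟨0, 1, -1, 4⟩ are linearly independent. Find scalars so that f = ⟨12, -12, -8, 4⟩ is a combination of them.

f = 2b₁ + 2b₂ + 4b₃

Solve the system with b₁, b₂, b₃ as columns and f as the right-hand side.
Back-substitution yields (a₁, a₂, a₃) = (2, 2, 4).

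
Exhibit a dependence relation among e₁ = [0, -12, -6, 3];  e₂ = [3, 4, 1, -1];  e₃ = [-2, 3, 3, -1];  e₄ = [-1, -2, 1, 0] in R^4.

Solve the homogeneous system with e₁, e₂, e₃, e₄ as columns by row-reducing the coefficient matrix.
One solution (up to scaling) is (1, 1, 2, -1).

e₁ + e₂ + 2e₃ - e₄ = 0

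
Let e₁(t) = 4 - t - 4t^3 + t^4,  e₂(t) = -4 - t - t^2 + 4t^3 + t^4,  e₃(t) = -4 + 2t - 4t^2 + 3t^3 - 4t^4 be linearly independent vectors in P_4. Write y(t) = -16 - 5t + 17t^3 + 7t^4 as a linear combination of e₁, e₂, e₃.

Work in coordinates with respect to the standard basis {1, t, …, t^4}.
Since e₁, e₂, e₃ are independent, the coefficients expressing y are uniquely determined by a linear system.
Row-reducing the augmented matrix gives the unique coefficients (c₁, c₂, c₃) = (-1, 4, -1).

y = -e₁ + 4e₂ - e₃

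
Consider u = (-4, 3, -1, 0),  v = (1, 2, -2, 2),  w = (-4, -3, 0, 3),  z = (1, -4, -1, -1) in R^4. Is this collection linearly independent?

The matrix [u|v|w|z] has determinant -258.
A nonzero determinant means the columns are linearly independent.

linearly independent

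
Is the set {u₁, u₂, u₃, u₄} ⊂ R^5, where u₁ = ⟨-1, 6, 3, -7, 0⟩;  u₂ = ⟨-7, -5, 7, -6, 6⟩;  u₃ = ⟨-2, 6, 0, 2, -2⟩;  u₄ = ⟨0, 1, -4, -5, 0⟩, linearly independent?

Row-reduce the matrix whose columns are u₁, u₂, u₃, u₄.
The reduction yields 4 nonzero rows, so the rank is 4.
Since rank = 4 (the number of vectors), the set is linearly independent.

linearly independent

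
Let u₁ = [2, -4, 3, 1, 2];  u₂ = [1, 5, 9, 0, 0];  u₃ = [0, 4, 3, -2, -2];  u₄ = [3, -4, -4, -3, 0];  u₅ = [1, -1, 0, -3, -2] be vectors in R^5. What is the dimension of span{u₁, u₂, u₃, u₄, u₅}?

Row-reduce the 5×5 matrix with these as rows.
Exactly 4 pivots survive; hence the rank is 4.

4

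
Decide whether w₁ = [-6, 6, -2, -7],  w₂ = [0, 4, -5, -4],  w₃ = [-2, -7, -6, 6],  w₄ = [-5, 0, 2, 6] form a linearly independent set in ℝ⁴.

Form the 4×4 matrix with these as columns; its determinant is 2761.
A nonzero determinant means the columns are linearly independent.

linearly independent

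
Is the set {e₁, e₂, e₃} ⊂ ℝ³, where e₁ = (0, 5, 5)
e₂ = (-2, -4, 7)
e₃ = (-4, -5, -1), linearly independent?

linearly independent

Form the 3×3 matrix with these as columns; its determinant is -180.
A nonzero determinant means the columns are linearly independent.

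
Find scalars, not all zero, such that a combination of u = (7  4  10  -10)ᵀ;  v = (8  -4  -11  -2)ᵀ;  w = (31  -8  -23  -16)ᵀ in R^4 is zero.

Write the vectors as columns of a matrix and find a nonzero vector in its null space.
A generator of the null space is (1, 3, -1).

u + 3v - w = 0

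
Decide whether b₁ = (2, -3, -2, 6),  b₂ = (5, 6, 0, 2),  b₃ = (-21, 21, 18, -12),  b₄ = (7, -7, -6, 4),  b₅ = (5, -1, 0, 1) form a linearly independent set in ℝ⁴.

linearly dependent

There are 5 vectors in a 4-dimensional space, so they cannot be linearly independent.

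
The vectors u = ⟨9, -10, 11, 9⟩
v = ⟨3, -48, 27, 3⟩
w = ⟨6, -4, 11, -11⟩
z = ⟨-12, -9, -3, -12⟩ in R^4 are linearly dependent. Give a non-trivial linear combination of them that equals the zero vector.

Set up α₁u + … + α₄z = 0 and solve the homogeneous system.
The free variable yields coefficients (3, -1, 0, 2) (any nonzero multiple also works).

3u - v + 2z = 0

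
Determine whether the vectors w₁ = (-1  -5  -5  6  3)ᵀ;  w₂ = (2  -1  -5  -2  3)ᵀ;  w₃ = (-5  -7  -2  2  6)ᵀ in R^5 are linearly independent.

Row-reduce the matrix whose columns are w₁, w₂, w₃.
The reduction yields 3 nonzero rows, so the rank is 3.
Since rank = 3 (the number of vectors), the set is linearly independent.

linearly independent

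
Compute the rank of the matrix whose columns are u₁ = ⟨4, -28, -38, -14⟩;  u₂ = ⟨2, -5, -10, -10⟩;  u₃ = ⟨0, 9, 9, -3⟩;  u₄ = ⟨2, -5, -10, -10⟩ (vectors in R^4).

rank 2

Row-reduce the 4×4 matrix with these as rows.
Exactly 2 pivots survive; hence the rank is 2.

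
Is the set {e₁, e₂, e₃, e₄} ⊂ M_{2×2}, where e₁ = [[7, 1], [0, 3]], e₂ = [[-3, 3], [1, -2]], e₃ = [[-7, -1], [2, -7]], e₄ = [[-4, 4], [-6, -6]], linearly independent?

Take coordinates with respect to the standard basis {E₁₁, E₁₂, E₂₁, E₂₂}.
Form the 4×4 matrix with these as columns; its determinant is -864.
A nonzero determinant means the columns are linearly independent.

linearly independent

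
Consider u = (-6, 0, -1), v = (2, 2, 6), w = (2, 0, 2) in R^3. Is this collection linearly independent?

linearly independent

The matrix [u|v|w] has determinant -20.
A nonzero determinant means the columns are linearly independent.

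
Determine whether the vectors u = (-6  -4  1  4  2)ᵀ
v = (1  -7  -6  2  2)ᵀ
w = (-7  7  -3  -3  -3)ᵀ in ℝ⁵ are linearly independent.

linearly independent

Row-reduce the matrix whose columns are u, v, w.
The reduction yields 3 nonzero rows, so the rank is 3.
Since rank = 3 (the number of vectors), the set is linearly independent.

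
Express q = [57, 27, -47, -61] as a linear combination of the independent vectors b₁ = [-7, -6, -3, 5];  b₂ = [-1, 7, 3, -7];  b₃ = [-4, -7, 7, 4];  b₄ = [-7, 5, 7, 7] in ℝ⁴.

Since b₁, b₂, b₃, b₄ are independent, the coefficients expressing q are uniquely determined by a linear system.
Back-substitution yields (a₁, …, a₄) = (-2, 1, -4, -4).

q = -2b₁ + b₂ - 4b₃ - 4b₄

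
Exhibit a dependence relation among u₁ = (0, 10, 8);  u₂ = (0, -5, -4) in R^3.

Set up α₁u₁ + α₂u₂ = 0 and solve the homogeneous system.
A generator of the null space is (1, 2).

u₁ + 2u₂ = 0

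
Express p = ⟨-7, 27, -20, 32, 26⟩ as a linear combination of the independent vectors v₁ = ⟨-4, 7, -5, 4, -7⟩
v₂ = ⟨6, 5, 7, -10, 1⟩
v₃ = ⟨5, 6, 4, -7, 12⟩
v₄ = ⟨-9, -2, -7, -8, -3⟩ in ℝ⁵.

p = 3v₁ - 4v₂ + 4v₃ - v₄

Set up the augmented matrix [v₁ | v₂ | v₃ | v₄ | p] and row-reduce.
Back-substitution yields (c₁, …, c₄) = (3, -4, 4, -1).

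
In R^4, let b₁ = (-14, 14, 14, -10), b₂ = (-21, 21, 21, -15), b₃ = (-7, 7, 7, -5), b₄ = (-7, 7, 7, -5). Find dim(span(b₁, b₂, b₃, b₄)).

1

Form the matrix with b₁, b₂, b₃, b₄ as columns and reduce.
There is 1 pivot column, so rank = 1.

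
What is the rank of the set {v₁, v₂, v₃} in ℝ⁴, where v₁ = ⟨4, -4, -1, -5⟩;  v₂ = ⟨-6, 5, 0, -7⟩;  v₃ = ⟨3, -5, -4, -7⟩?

3

Form the matrix with v₁, v₂, v₃ as columns and reduce.
The echelon form has 3 nonzero rows, so the rank is 3.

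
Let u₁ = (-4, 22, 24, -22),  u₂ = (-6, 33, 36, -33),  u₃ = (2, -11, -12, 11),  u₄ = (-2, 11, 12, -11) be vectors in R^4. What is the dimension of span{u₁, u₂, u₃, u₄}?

Row-reduce the 4×4 matrix with these as rows.
Exactly 1 pivot survives; hence the rank is 1.

dim = 1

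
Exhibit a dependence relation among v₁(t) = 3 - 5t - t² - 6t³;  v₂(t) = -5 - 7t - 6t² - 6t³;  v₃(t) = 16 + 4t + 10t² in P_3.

2v₁ - 2v₂ - v₃ = 0

Pass to coordinate vectors relative to the basis {1, t, …, t³}.
Write the vectors as columns of a matrix and find a nonzero vector in its null space.
A generator of the null space is (2, -2, -1).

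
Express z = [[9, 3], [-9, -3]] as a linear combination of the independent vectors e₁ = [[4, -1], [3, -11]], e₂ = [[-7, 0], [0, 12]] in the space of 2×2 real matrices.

z = -3e₁ - 3e₂

Work in coordinates with respect to the standard basis {E₁₁, E₁₂, E₂₁, E₂₂}.
Since e₁, e₂ are independent, the coefficients expressing z are uniquely determined by a linear system.
Back-substitution yields (a₁, a₂) = (-3, -3).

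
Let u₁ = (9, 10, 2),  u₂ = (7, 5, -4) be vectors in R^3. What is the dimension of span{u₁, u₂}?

Form the matrix with u₁, u₂ as columns and reduce.
The echelon form has 2 nonzero rows, so the rank is 2.

dim = 2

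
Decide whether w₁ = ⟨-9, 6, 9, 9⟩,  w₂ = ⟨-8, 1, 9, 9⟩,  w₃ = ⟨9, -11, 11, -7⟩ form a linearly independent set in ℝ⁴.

Row-reduce the matrix whose columns are w₁, w₂, w₃.
The reduction yields 3 nonzero rows, so the rank is 3.
Since rank = 3 (the number of vectors), the set is linearly independent.

linearly independent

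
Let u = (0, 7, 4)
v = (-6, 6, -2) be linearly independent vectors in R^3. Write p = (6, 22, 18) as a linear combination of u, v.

Write p = a₁u + a₂v and equate components.
The system has the unique solution (a₁, a₂) = (4, -1).

p = 4u - v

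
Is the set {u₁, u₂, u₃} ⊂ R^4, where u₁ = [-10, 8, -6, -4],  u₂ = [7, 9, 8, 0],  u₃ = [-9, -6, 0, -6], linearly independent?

linearly independent

Place the vectors as rows of a 3×4 matrix and reduce to echelon form.
The reduction yields 3 nonzero rows, so the rank is 3.
Since rank = 3 (the number of vectors), the set is linearly independent.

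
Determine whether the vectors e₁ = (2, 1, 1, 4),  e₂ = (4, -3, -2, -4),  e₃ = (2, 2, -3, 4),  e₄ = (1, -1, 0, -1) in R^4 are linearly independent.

linearly independent

Row-reduce the matrix whose columns are e₁, e₂, e₃, e₄.
The reduction yields 4 nonzero rows, so the rank is 4.
Since rank = 4 (the number of vectors), the set is linearly independent.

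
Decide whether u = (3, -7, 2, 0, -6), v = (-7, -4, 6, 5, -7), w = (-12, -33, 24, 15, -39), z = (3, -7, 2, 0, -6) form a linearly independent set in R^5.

linearly dependent

Two of the vectors are equal, giving an immediate dependence.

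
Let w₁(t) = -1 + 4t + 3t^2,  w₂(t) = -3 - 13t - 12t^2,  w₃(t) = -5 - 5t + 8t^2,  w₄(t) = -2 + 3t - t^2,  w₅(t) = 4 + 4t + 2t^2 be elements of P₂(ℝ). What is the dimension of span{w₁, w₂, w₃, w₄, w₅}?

3

Use coordinates relative to {1, t, t^2}.
Apply Gaussian elimination to the matrix whose rows are w₁, w₂, w₃, w₄, w₅.
The echelon form has 3 nonzero rows, so the rank is 3.
(With 5 elements in a 3-dimensional space the rank is at most 3.)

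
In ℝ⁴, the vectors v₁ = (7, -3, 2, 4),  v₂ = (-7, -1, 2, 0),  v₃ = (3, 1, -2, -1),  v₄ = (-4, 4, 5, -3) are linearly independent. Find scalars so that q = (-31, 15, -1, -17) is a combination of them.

q = -4v₁ - v₂ - 2v₃ + v₄

Set up the augmented matrix [v₁ | v₂ | v₃ | v₄ | q] and row-reduce.
Row-reducing the augmented matrix gives the unique coefficients (a₁, …, a₄) = (-4, -1, -2, 1).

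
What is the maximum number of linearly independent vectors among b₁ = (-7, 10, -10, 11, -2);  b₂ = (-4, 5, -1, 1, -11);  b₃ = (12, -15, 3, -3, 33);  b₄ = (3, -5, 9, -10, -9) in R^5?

Apply Gaussian elimination to the matrix whose rows are b₁, b₂, b₃, b₄.
Reduction leaves 2 leading entries, giving rank 2.

2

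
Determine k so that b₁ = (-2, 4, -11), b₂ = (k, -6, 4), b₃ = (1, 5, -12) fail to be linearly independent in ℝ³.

The vectors are dependent exactly when the determinant of the matrix with rows b₁, b₂, b₃ vanishes.
The determinant works out to -7*k - 154.
This vanishes exactly when k = -22.

k = -22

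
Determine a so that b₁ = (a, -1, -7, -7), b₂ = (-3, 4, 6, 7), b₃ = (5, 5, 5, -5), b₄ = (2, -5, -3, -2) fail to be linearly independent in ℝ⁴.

The vectors are dependent exactly when the determinant of the matrix with rows b₁, b₂, b₃, b₄ vanishes.
Cofactor expansion gives det = 180*a - 100.
Solving 180*a - 100 = 0 yields a = 5/9.

a = 5/9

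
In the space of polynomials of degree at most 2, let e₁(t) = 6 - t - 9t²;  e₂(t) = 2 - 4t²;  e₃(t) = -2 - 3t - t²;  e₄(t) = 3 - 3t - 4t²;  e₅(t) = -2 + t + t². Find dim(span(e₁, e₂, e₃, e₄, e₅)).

dim = 3

Pass to coordinate vectors with respect to the basis {1, t, t²}.
Apply Gaussian elimination to the matrix whose rows are e₁, e₂, e₃, e₄, e₅.
Reduction leaves 3 leading entries, giving rank 3.
(With 5 elements in a 3-dimensional space the rank is at most 3.)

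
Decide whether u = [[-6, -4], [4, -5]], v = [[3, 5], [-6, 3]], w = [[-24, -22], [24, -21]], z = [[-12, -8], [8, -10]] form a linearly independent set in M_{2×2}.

Write each element as a coordinate vector in ℝ⁴ using {E₁₁, E₁₂, E₂₁, E₂₂}.
One vector is a scalar multiple of another, so the set is dependent.

linearly dependent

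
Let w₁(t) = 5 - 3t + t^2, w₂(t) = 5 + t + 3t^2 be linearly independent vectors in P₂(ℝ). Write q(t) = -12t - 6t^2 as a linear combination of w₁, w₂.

q = 3w₁ - 3w₂

Work in coordinates with respect to the standard basis {1, t, t^2}.
Since w₁, w₂ are independent, the coefficients expressing q are uniquely determined by a linear system.
Row-reducing the augmented matrix gives the unique coefficients (c₁, c₂) = (3, -3).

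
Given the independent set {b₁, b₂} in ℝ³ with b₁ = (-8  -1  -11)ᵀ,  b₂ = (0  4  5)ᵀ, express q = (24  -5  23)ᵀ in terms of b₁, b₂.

q = -3b₁ - 2b₂

Write q = α₁b₁ + α₂b₂ and equate components.
Row-reducing the augmented matrix gives the unique coefficients (α₁, α₂) = (-3, -2).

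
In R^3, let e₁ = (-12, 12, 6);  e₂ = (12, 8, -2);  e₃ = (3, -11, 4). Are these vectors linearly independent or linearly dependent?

Row-reduce the matrix whose columns are e₁, e₂, e₃.
The reduction yields 3 nonzero rows, so the rank is 3.
Since rank = 3 (the number of vectors), the set is linearly independent.

linearly independent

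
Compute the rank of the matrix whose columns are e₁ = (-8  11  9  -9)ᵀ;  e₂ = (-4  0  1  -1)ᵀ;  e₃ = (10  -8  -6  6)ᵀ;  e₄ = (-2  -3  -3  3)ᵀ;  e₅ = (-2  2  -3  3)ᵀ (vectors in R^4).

Form the matrix with e₁, e₂, e₃, e₄, e₅ as columns and reduce.
There are 3 pivot columns, so rank = 3.
(With 5 elements in a 4-dimensional space the rank is at most 4.)

rank 3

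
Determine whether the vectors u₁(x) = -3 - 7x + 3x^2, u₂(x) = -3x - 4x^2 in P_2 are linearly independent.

Write each element as a coordinate vector in ℝ³ using {1, x, x^2}.
Place the vectors as rows of a 2×3 matrix and reduce to echelon form.
The reduction yields 2 nonzero rows, so the rank is 2.
Since rank = 2 (the number of vectors), the set is linearly independent.

linearly independent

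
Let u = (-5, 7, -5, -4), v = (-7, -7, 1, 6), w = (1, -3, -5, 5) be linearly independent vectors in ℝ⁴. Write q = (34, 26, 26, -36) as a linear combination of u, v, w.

q = -2u - 4v - 4w

Since u, v, w are independent, the coefficients expressing q are uniquely determined by a linear system.
Row-reducing the augmented matrix gives the unique coefficients (a₁, a₂, a₃) = (-2, -4, -4).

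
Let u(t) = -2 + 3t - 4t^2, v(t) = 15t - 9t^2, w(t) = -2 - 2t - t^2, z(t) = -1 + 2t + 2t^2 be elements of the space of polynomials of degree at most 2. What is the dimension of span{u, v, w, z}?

dim = 3

Pass to coordinate vectors with respect to the basis {1, t, t^2}.
Apply Gaussian elimination to the matrix whose rows are u, v, w, z.
Exactly 3 pivots survive; hence the rank is 3.
(With 4 elements in a 3-dimensional space the rank is at most 3.)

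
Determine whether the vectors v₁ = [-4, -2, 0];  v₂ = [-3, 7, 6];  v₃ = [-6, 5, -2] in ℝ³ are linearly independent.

linearly independent

The matrix [v₁|v₂|v₃] has determinant 260.
A nonzero determinant means the columns are linearly independent.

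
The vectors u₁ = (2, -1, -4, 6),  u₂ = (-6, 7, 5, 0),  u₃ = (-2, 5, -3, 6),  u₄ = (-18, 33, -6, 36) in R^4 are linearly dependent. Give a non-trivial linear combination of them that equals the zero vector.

Write the vectors as columns of a matrix and find a nonzero vector in its null space.
The free variable yields coefficients (3, 3, 3, -1) (any nonzero multiple also works).

3u₁ + 3u₂ + 3u₃ - u₄ = 0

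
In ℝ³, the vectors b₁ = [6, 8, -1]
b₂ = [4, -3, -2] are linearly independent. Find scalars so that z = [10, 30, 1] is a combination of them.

Set up the augmented matrix [b₁ | b₂ | z] and row-reduce.
The system has the unique solution (c₁, c₂) = (3, -2).

z = 3b₁ - 2b₂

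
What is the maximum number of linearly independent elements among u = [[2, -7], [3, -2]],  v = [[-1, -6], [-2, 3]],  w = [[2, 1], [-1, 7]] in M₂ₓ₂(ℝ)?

3

Use coordinates relative to {E₁₁, E₁₂, E₂₁, E₂₂}.
Put the 4×3 matrix [u|v|w] into echelon form.
There are 3 pivot columns, so rank = 3.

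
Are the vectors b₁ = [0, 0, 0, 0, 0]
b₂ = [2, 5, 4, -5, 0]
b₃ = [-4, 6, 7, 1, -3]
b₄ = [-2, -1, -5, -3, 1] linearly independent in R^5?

One of the vectors is the zero vector, so the set is linearly dependent.

linearly dependent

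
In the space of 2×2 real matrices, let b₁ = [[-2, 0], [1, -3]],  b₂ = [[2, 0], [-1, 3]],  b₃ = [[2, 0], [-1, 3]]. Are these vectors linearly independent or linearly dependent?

Write each element as a coordinate vector in ℝ⁴ using {E₁₁, E₁₂, E₂₁, E₂₂}.
Two of the vectors are equal, giving an immediate dependence.

linearly dependent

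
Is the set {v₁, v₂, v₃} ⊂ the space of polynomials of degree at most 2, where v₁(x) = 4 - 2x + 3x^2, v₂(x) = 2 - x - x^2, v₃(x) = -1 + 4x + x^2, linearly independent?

linearly independent

Take coordinates with respect to the standard basis {1, x, x^2}.
Row-reduce the matrix whose columns are v₁, v₂, v₃.
The reduction yields 3 nonzero rows, so the rank is 3.
Since rank = 3 (the number of vectors), the set is linearly independent.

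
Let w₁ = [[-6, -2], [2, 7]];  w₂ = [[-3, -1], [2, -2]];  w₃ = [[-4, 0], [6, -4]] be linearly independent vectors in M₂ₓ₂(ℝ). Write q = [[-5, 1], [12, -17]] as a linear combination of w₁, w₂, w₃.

q = -w₁ + w₂ + 2w₃

Work in coordinates with respect to the standard basis {E₁₁, E₁₂, E₂₁, E₂₂}.
Since w₁, w₂, w₃ are independent, the coefficients expressing q are uniquely determined by a linear system.
The system has the unique solution (a₁, a₂, a₃) = (-1, 1, 2).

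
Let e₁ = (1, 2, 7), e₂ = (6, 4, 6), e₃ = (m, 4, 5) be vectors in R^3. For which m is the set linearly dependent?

The set is linearly dependent precisely when det[e₁; e₂; e₃] = 0.
Cofactor expansion gives det = 104 - 16*m.
Setting this to zero gives m = 13/2.

m = 13/2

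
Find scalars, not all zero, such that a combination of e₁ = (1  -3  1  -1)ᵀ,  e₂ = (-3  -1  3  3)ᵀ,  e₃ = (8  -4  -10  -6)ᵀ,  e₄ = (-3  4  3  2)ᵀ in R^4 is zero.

Set up α₁e₁ + … + α₄e₄ = 0 and solve the homogeneous system.
One solution (up to scaling) is (1, 1, 1, 2).

e₁ + e₂ + e₃ + 2e₄ = 0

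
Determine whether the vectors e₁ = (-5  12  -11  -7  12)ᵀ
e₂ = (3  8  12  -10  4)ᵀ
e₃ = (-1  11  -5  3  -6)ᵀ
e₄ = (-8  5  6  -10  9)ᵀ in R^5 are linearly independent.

Place the vectors as rows of a 4×5 matrix and reduce to echelon form.
The reduction yields 4 nonzero rows, so the rank is 4.
Since rank = 4 (the number of vectors), the set is linearly independent.

linearly independent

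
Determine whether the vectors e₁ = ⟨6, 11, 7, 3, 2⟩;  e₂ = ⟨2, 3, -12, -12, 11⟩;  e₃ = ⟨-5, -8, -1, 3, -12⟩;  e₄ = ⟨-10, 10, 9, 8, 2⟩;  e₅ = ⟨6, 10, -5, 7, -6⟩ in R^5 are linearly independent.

linearly independent

Place the vectors as rows of a 5×5 matrix and reduce to echelon form.
The reduction yields 5 nonzero rows, so the rank is 5.
Since rank = 5 (the number of vectors), the set is linearly independent.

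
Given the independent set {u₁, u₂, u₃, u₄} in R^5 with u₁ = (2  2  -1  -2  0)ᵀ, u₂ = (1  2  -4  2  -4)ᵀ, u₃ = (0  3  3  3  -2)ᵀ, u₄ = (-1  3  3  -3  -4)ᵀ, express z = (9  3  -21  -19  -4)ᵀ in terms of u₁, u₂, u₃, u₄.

Set up the augmented matrix [u₁ | u₂ | u₃ | u₄ | z] and row-reduce.
The system has the unique solution (α₁, …, α₄) = (4, 2, -4, 1).

z = 4u₁ + 2u₂ - 4u₃ + u₄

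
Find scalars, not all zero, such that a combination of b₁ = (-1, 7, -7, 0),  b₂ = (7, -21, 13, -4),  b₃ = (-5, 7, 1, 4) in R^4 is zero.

Solve the homogeneous system with b₁, b₂, b₃ as columns by row-reducing the coefficient matrix.
One solution (up to scaling) is (2, 1, 1).

2b₁ + b₂ + b₃ = 0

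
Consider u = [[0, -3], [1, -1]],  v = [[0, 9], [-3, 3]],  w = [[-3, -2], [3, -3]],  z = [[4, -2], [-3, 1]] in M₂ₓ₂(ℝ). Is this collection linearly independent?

linearly dependent

Write each element as a coordinate vector in ℝ⁴ using {E₁₁, E₁₂, E₂₁, E₂₂}.
One vector is a scalar multiple of another, so the set is dependent.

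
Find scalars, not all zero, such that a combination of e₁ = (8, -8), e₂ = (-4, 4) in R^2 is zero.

Set up α₁e₁ + α₂e₂ = 0 and solve the homogeneous system.
One solution (up to scaling) is (1, 2).

e₁ + 2e₂ = 0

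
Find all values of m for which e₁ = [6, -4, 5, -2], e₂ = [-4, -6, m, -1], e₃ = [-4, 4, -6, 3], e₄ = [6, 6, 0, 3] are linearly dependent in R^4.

The vectors are dependent exactly when the determinant of the matrix with rows e₁, e₂, e₃, e₄ vanishes.
Cofactor expansion gives det = 60*m + 180.
This vanishes exactly when m = -3.

m = -3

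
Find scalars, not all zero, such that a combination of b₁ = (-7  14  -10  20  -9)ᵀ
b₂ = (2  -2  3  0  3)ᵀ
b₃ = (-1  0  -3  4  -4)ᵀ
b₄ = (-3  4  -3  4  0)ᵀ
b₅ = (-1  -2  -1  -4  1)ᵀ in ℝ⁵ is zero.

b₁ + b₂ - b₃ - 2b₄ + 2b₅ = 0

Set up α₁b₁ + … + α₅b₅ = 0 and solve the homogeneous system.
One solution (up to scaling) is (1, 1, -1, -2, 2).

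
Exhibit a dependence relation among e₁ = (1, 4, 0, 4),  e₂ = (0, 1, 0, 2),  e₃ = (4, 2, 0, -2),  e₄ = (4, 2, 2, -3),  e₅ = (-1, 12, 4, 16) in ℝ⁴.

Write the vectors as columns of a matrix and find a nonzero vector in its null space.
The free variable yields coefficients (3, 2, -3, 2, -1) (any nonzero multiple also works).

3e₁ + 2e₂ - 3e₃ + 2e₄ - e₅ = 0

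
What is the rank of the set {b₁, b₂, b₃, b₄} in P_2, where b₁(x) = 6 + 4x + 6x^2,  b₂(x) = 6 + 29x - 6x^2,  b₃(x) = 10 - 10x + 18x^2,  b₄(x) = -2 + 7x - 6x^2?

Use coordinates relative to {1, x, x^2}.
Apply Gaussian elimination to the matrix whose rows are b₁, b₂, b₃, b₄.
Exactly 2 pivots survive; hence the rank is 2.
(With 4 elements in a 3-dimensional space the rank is at most 3.)

2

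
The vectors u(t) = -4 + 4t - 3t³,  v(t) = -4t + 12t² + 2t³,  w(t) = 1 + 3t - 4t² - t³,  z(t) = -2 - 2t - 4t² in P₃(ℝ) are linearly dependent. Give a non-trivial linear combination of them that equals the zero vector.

Take coordinates with respect to {1, t, …, t³}.
Write the vectors as columns of a matrix and find a nonzero vector in its null space.
A generator of the null space is (0, 1, 2, 1).

v + 2w + z = 0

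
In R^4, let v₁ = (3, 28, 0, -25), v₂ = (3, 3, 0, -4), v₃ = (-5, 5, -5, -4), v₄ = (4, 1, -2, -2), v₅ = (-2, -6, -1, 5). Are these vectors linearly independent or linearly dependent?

linearly dependent

There are 5 vectors in a 4-dimensional space, so they cannot be linearly independent.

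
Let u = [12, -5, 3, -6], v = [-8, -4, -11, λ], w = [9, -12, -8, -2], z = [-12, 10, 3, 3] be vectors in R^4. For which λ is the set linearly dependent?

The vectors are dependent exactly when the determinant of the matrix with rows u, v, w, z vanishes.
The determinant works out to 21*λ - 147.
Solving 21*λ - 147 = 0 yields λ = 7.

λ = 7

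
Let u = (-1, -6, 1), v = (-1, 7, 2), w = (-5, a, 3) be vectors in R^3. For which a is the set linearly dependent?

a = -56

The vectors are dependent exactly when the determinant of the matrix with rows u, v, w vanishes.
Cofactor expansion gives det = a + 56.
Solving a + 56 = 0 yields a = -56.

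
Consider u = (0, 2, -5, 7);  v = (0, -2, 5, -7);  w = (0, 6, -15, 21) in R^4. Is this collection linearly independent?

One vector is a scalar multiple of another, so the set is dependent.

linearly dependent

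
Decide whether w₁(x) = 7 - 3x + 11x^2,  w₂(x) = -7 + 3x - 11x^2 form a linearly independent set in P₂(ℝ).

linearly dependent

Write each element as a coordinate vector in ℝ³ using {1, x, x^2}.
Row-reduce the matrix whose columns are w₁, w₂.
The reduction yields 1 nonzero row, so the rank is 1.
Since rank 1 < 2, the set is linearly dependent.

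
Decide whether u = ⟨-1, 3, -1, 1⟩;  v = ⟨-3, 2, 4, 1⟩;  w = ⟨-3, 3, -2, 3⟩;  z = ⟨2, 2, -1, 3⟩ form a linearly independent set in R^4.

Row-reduce the matrix whose columns are u, v, w, z.
The reduction yields 4 nonzero rows, so the rank is 4.
Since rank = 4 (the number of vectors), the set is linearly independent.

linearly independent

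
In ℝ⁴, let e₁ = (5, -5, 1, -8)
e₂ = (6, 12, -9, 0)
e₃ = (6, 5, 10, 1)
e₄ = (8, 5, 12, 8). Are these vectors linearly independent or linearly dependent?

Row-reduce the matrix whose columns are e₁, e₂, e₃, e₄.
The reduction yields 4 nonzero rows, so the rank is 4.
Since rank = 4 (the number of vectors), the set is linearly independent.

linearly independent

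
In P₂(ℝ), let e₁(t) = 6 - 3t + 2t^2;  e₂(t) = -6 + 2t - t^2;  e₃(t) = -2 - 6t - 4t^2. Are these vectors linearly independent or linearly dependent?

Take coordinates with respect to the standard basis {1, t, t^2}.
The matrix [e₁|e₂|e₃] has determinant 62.
A nonzero determinant means the columns are linearly independent.

linearly independent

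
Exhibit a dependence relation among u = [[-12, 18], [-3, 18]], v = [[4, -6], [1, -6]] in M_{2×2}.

u + 3v = 0

Write each element as a vector in ℝ⁴ using {E₁₁, E₁₂, E₂₁, E₂₂}.
Write the vectors as columns of a matrix and find a nonzero vector in its null space.
A generator of the null space is (1, 3).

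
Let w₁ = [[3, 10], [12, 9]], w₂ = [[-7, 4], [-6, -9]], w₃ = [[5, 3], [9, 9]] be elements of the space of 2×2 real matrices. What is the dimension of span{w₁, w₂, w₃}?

Represent each element by its coordinate vector in ℝ⁴.
Row-reduce the 3×4 matrix with these as rows.
Reduction leaves 2 leading entries, giving rank 2.

dim = 2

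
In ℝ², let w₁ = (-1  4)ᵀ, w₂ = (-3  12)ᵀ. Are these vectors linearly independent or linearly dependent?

linearly dependent

One vector is a scalar multiple of another, so the set is dependent.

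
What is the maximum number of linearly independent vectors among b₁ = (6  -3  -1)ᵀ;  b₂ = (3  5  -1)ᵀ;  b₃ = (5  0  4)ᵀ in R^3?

3

Form the matrix with b₁, b₂, b₃ as columns and reduce.
There are 3 pivot columns, so rank = 3.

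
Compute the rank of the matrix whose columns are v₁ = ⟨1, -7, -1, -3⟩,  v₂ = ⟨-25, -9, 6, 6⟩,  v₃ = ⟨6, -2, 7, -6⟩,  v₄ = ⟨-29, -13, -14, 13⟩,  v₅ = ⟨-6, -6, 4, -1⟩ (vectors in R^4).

Apply Gaussian elimination to the matrix whose rows are v₁, v₂, v₃, v₄, v₅.
Exactly 3 pivots survive; hence the rank is 3.
(With 5 elements in a 4-dimensional space the rank is at most 4.)

3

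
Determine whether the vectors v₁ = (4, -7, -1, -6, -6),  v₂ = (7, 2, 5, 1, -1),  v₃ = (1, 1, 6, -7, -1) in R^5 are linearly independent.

linearly independent

Row-reduce the matrix whose columns are v₁, v₂, v₃.
The reduction yields 3 nonzero rows, so the rank is 3.
Since rank = 3 (the number of vectors), the set is linearly independent.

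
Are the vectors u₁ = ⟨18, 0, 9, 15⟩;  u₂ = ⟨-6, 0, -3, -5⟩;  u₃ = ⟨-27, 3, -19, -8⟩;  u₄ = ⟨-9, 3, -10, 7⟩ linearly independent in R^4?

Form the 4×4 matrix with these as columns; its determinant is 0.
A zero determinant means the columns are linearly dependent.

linearly dependent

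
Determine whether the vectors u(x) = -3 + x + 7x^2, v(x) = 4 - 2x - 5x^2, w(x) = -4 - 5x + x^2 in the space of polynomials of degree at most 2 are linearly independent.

Write each element as a coordinate vector in ℝ³ using {1, x, x^2}.
Form the 3×3 matrix with these as columns; its determinant is -99.
A nonzero determinant means the columns are linearly independent.

linearly independent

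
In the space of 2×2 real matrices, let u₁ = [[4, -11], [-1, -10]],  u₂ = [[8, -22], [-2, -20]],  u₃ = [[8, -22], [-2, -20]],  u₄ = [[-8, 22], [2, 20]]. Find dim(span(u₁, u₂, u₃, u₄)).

Use coordinates relative to {E₁₁, E₁₂, E₂₁, E₂₂}.
Row-reduce the 4×4 matrix with these as rows.
Exactly 1 pivot survives; hence the rank is 1.

1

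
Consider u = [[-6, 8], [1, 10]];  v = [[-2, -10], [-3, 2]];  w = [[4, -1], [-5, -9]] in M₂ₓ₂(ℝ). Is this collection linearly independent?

linearly independent

Take coordinates with respect to the standard basis {E₁₁, E₁₂, E₂₁, E₂₂}.
Row-reduce the matrix whose columns are u, v, w.
The reduction yields 3 nonzero rows, so the rank is 3.
Since rank = 3 (the number of vectors), the set is linearly independent.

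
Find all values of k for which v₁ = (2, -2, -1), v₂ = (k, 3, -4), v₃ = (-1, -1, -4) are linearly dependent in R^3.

The vectors are dependent exactly when the determinant of the matrix with rows v₁, v₂, v₃ vanishes.
The determinant works out to -7*k - 43.
Solving -7*k - 43 = 0 yields k = -43/7.

k = -43/7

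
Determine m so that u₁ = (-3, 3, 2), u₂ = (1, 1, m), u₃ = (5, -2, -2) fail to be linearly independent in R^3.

m = 2/9

Dependence holds iff the 3×3 matrix [u₁ u₂ u₃] is singular.
Cofactor expansion gives det = 9*m - 2.
This vanishes exactly when m = 2/9.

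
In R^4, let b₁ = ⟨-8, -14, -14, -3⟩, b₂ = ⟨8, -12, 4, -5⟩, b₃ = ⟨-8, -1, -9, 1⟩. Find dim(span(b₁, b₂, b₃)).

dim = 2

Put the 4×3 matrix [b₁|b₂|b₃] into echelon form.
There are 2 pivot columns, so rank = 2.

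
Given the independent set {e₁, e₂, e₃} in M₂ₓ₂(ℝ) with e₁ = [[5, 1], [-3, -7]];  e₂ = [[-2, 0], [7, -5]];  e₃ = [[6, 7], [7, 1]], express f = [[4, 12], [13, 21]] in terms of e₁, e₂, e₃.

Identify each element with its coordinate vector in ℝ⁴ via {E₁₁, E₁₂, E₂₁, E₂₂}.
Since e₁, e₂, e₃ are independent, the coefficients expressing f are uniquely determined by a linear system.
Row-reducing the augmented matrix gives the unique coefficients (c₁, c₂, c₃) = (-2, -1, 2).

f = -2e₁ - e₂ + 2e₃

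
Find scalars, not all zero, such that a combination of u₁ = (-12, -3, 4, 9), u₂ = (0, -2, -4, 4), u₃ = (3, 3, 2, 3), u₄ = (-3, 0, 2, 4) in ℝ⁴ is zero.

u₁ + u₃ - 3u₄ = 0

Set up α₁u₁ + … + α₄u₄ = 0 and solve the homogeneous system.
A generator of the null space is (1, 0, 1, -3).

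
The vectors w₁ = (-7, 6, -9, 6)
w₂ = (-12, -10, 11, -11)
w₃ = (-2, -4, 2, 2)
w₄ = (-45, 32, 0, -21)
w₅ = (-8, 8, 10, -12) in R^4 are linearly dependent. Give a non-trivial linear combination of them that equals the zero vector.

3w₁ + w₂ - 2w₃ - w₄ + 2w₅ = 0

Solve the homogeneous system with w₁, w₂, w₃, w₄, w₅ as columns by row-reducing the coefficient matrix.
A generator of the null space is (3, 1, -2, -1, 2).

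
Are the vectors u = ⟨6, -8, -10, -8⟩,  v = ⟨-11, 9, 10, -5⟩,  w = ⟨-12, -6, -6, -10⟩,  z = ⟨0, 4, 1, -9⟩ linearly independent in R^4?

linearly independent

Place the vectors as rows of a 4×4 matrix and reduce to echelon form.
The reduction yields 4 nonzero rows, so the rank is 4.
Since rank = 4 (the number of vectors), the set is linearly independent.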